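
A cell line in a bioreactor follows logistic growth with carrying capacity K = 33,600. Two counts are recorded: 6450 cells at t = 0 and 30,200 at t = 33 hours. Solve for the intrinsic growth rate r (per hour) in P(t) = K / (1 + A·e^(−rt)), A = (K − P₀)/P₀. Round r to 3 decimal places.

r ≈ 0.110 per hour

A = (33600 − 6450)/6450 = 4.2093
30200 = 33600/(1 + 4.2093·e^(−r·33)) → e^(−33r) = (1.11258 − 1)/4.2093 = 0.026746
r = −ln(0.026746)/33 = 3.62136/33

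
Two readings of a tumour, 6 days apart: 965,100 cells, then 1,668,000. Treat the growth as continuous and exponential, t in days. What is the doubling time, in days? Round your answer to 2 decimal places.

doubling time ≈ 7.60 days

r = ln(1668000/965100) / 6 = ln(1.72832) / 6 ≈ 0.091191 per day
doubling time = ln 2 / |r| = 0.69315 / 0.091191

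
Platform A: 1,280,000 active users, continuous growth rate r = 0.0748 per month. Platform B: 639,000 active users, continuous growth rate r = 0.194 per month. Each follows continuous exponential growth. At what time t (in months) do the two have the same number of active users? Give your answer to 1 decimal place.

t ≈ 5.8 months

1280000·e^(0.0748t) = 639000·e^(0.194t)
1280000/639000 = e^((0.194 − 0.0748)t) → ln(2.00313) = 0.1192·t
t = 0.69471 / 0.1192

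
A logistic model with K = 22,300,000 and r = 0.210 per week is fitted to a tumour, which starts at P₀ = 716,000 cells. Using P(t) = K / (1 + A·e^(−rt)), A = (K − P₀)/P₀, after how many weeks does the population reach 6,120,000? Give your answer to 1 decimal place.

t ≈ 11.6 weeks

A = (22300000 − 716000)/716000 = 30.14525
6120000 = 22300000/(1 + 30.14525·e^(−0.21t)) → 1 + 30.14525·e^(−0.21t) = 3.64379
e^(−0.21t) = 0.087702 → t = ln(11.40228)/0.21 = 2.43381/0.21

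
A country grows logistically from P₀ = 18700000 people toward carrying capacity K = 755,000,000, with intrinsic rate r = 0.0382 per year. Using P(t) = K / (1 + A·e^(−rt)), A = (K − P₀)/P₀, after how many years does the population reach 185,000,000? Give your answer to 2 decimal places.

A = (755000000 − 18700000)/18700000 = 39.37433
185000000 = 755000000/(1 + 39.37433·e^(−0.0382t)) → 1 + 39.37433·e^(−0.0382t) = 4.08108
e^(−0.0382t) = 0.078251 → t = ln(12.77939)/0.0382 = 2.54783/0.0382

t ≈ 66.70 years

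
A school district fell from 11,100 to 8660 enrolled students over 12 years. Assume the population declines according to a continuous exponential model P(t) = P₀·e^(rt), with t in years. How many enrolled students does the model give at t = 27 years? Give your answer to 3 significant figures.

≈ 6,350 enrolled students

r = ln(8660/11100) / 12 ≈ -0.020686 per year
P(27) = 11100 · e^(-0.020686·27) = 11100 · 0.57206 ≈ 6349.82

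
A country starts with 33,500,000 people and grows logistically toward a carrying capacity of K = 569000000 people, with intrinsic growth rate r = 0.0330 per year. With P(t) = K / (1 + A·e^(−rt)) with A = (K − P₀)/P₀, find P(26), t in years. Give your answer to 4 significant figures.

A = (569000000 − 33500000)/33500000 = 15.98507
P(26) = 569000000 / (1 + 15.98507·e^(−0.033·26)) = 569000000 / (1 + 15.98507·0.424009)
= 569000000 / 7.77782 ≈ 73156749.88

≈ 73,160,000 people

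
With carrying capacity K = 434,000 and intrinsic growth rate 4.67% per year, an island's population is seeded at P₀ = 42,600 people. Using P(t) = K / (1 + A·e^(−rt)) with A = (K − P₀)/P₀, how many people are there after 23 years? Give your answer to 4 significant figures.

≈ 104,900 people

A = (434000 − 42600)/42600 = 9.18779
P(23) = 434000 / (1 + 9.18779·e^(−0.0467·23)) = 434000 / (1 + 9.18779·0.341605)
= 434000 / 4.1386 ≈ 104866.46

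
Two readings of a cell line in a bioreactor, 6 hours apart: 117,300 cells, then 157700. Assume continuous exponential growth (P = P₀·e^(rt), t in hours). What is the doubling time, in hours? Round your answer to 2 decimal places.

r = ln(157700/117300) / 6 = ln(1.34442) / 6 ≈ 0.049327 per hour
doubling time = ln 2 / |r| = 0.69315 / 0.049327

doubling time ≈ 14.05 hours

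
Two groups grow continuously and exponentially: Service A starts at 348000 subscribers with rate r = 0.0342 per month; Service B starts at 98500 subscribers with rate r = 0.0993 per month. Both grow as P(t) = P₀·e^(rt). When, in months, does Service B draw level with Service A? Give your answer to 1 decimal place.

348000·e^(0.0342t) = 98500·e^(0.0993t)
348000/98500 = e^((0.0993 − 0.0342)t) → ln(3.53299) = 0.0651·t
t = 1.26215 / 0.0651

t ≈ 19.4 months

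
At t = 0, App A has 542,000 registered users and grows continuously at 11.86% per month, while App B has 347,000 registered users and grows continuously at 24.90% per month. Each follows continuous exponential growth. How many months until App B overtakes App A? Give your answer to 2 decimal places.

t ≈ 3.42 months

542000·e^(0.1186t) = 347000·e^(0.249t)
542000/347000 = e^((0.249 − 0.1186)t) → ln(1.56196) = 0.1304·t
t = 0.44594 / 0.1304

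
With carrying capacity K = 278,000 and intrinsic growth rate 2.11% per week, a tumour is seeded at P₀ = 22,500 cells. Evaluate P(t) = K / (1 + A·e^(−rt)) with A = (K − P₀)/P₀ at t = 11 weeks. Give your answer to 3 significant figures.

A = (278000 − 22500)/22500 = 11.35556
P(11) = 278000 / (1 + 11.35556·e^(−0.0211·11)) = 278000 / (1 + 11.35556·0.792867)
= 278000 / 10.00344 ≈ 27790.43

≈ 27,800 cells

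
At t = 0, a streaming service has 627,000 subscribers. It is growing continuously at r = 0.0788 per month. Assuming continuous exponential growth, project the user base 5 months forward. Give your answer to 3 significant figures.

P(5) = 627000 · e^(0.0788·5) = 627000 · e^(0.394)
= 627000 · 1.4829 ≈ 929778.64

≈ 930,000 subscribers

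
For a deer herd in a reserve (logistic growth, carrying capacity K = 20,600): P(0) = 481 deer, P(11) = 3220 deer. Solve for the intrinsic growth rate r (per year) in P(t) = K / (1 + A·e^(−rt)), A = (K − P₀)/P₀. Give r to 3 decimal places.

A = (20600 − 481)/481 = 41.82744
3220 = 20600/(1 + 41.82744·e^(−r·11)) → e^(−11r) = (6.39752 − 1)/41.82744 = 0.129042
r = −ln(0.129042)/11 = 2.04761/11

r ≈ 0.186 per year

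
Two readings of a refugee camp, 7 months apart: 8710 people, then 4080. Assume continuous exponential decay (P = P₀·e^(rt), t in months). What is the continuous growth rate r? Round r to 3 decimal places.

4080 = 8710 · e^(r·7)
e^(7r) = 4080/8710 = 0.46843
r = ln(0.46843) / 7 = -0.75837 / 7

r ≈ -0.108 per month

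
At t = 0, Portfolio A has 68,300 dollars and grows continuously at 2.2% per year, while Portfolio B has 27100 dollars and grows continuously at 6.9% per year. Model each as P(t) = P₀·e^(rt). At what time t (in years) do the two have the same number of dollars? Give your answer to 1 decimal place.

t ≈ 19.7 years

68300·e^(0.022t) = 27100·e^(0.069t)
68300/27100 = e^((0.069 − 0.022)t) → ln(2.5203) = 0.047·t
t = 0.92438 / 0.047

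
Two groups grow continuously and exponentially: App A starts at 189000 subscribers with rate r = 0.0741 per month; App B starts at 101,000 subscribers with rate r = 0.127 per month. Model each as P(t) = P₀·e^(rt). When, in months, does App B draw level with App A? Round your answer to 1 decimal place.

189000·e^(0.0741t) = 101000·e^(0.127t)
189000/101000 = e^((0.127 − 0.0741)t) → ln(1.87129) = 0.0529·t
t = 0.62663 / 0.0529

t ≈ 11.8 months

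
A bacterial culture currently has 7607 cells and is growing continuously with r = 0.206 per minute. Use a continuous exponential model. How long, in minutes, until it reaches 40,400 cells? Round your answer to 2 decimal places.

t ≈ 8.11 minutes

40400 = 7607 · e^(0.206·t)
t = ln(40400/7607) / 0.206 = ln(5.3109) / 0.206 = 1.66976 / 0.206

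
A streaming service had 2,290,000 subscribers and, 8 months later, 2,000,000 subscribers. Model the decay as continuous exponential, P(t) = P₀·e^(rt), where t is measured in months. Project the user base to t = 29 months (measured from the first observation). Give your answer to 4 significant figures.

r = ln(2000000/2290000) / 8 ≈ -0.016926 per month
P(29) = 2290000 · e^(-0.016926·29) = 2290000 · 0.61211 ≈ 1401733.95

≈ 1,402,000 subscribers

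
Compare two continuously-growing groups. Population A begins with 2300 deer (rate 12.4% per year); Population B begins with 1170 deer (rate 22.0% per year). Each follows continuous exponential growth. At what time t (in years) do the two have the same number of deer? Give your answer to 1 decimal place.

2300·e^(0.124t) = 1170·e^(0.22t)
2300/1170 = e^((0.22 − 0.124)t) → ln(1.96581) = 0.096·t
t = 0.67591 / 0.096

t ≈ 7.0 years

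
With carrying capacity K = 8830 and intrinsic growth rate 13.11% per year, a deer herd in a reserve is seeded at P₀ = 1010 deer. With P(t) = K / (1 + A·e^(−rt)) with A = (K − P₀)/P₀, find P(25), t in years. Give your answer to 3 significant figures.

≈ 6,830 deer

A = (8830 − 1010)/1010 = 7.74257
P(25) = 8830 / (1 + 7.74257·e^(−0.1311·25)) = 8830 / (1 + 7.74257·0.037722)
= 8830 / 1.29207 ≈ 6834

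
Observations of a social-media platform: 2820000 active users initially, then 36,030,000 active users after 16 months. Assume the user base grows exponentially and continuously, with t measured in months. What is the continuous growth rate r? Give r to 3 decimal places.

36030000 = 2820000 · e^(r·16)
e^(16r) = 36030000/2820000 = 12.7766
r = ln(12.7766) / 16 = 2.54762 / 16

r ≈ 0.159 per month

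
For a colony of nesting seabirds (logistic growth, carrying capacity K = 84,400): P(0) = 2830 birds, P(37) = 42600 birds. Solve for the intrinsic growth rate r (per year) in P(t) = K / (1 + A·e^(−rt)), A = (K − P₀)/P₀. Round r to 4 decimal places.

A = (84400 − 2830)/2830 = 28.82332
42600 = 84400/(1 + 28.82332·e^(−r·37)) → e^(−37r) = (1.98122 − 1)/28.82332 = 0.034043
r = −ln(0.034043)/37 = 3.38014/37

r ≈ 0.0914 per year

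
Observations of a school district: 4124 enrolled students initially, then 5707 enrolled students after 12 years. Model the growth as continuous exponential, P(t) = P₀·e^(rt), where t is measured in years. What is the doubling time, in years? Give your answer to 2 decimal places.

r = ln(5707/4124) / 12 = ln(1.38385) / 12 ≈ 0.027072 per year
doubling time = ln 2 / |r| = 0.69315 / 0.027072

doubling time ≈ 25.60 years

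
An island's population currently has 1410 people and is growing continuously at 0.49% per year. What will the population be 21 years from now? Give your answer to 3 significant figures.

P(21) = 1410 · e^(0.0049·21) = 1410 · e^(0.1029)
= 1410 · 1.10838 ≈ 1562.82

≈ 1,560 people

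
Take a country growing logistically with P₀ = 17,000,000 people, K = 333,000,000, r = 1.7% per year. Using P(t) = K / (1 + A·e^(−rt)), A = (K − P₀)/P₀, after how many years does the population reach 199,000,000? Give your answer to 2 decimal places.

A = (333000000 − 17000000)/17000000 = 18.58824
199000000 = 333000000/(1 + 18.58824·e^(−0.017t)) → 1 + 18.58824·e^(−0.017t) = 1.67337
e^(−0.017t) = 0.036225 → t = ln(27.60492)/0.017 = 3.31799/0.017

t ≈ 195.18 years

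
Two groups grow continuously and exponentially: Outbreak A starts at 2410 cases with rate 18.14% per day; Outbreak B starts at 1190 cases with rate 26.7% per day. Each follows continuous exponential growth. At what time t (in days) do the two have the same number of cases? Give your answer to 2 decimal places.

2410·e^(0.1814t) = 1190·e^(0.267t)
2410/1190 = e^((0.267 − 0.1814)t) → ln(2.02521) = 0.0856·t
t = 0.70567 / 0.0856

t ≈ 8.24 days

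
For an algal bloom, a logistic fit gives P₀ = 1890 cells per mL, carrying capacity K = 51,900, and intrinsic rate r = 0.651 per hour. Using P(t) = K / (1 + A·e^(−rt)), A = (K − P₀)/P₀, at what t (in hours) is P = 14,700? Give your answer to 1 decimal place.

t ≈ 3.6 hours

A = (51900 − 1890)/1890 = 26.46032
14700 = 51900/(1 + 26.46032·e^(−0.651t)) → 1 + 26.46032·e^(−0.651t) = 3.53061
e^(−0.651t) = 0.095638 → t = ln(10.45609)/0.651 = 2.34718/0.651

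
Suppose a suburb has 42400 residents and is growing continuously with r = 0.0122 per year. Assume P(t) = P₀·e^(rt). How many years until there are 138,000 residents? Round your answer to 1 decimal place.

138000 = 42400 · e^(0.0122·t)
t = ln(138000/42400) / 0.0122 = ln(3.25472) / 0.0122 = 1.18011 / 0.0122

t ≈ 96.7 years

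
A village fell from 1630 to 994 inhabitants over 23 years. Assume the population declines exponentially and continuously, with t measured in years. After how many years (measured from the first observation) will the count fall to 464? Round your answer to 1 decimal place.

t ≈ 58.4 years

r = ln(994/1630) / 23 ≈ -0.021504 per year
t = ln(464/1630) / r = -1.25645 / -0.021504 ≈ 58.428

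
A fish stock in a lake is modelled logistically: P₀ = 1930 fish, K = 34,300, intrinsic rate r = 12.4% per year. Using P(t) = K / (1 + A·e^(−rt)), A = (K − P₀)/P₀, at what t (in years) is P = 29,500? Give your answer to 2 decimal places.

t ≈ 37.38 years

A = (34300 − 1930)/1930 = 16.77202
29500 = 34300/(1 + 16.77202·e^(−0.124t)) → 1 + 16.77202·e^(−0.124t) = 1.16271
e^(−0.124t) = 0.009701 → t = ln(103.07804)/0.124 = 4.63549/0.124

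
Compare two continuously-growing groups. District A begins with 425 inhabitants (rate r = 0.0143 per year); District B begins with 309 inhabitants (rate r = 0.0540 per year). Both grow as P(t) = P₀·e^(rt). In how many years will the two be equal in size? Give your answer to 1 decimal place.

t ≈ 8.0 years

425·e^(0.0143t) = 309·e^(0.054t)
425/309 = e^((0.054 − 0.0143)t) → ln(1.3754) = 0.0397·t
t = 0.31875 / 0.0397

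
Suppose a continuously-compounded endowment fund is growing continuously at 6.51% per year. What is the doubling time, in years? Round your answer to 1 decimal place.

doubling time = ln(2) / |r| = 0.69315 / 0.0651

doubling time ≈ 10.6 years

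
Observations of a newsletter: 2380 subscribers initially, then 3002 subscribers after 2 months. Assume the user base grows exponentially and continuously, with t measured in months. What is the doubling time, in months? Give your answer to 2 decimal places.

r = ln(3002/2380) / 2 = ln(1.26134) / 2 ≈ 0.116089 per month
doubling time = ln 2 / |r| = 0.69315 / 0.116089

doubling time ≈ 5.97 months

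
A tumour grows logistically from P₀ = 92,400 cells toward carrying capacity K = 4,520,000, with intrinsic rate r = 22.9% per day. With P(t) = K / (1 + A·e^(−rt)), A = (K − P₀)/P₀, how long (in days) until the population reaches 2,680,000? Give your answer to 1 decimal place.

A = (4520000 − 92400)/92400 = 47.91775
2680000 = 4520000/(1 + 47.91775·e^(−0.229t)) → 1 + 47.91775·e^(−0.229t) = 1.68657
e^(−0.229t) = 0.014328 → t = ln(69.79324)/0.229 = 4.24554/0.229

t ≈ 18.5 days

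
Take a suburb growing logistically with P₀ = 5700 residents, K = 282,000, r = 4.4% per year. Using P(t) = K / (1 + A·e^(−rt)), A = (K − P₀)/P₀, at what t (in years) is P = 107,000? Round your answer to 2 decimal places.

A = (282000 − 5700)/5700 = 48.47368
107000 = 282000/(1 + 48.47368·e^(−0.044t)) → 1 + 48.47368·e^(−0.044t) = 2.63551
e^(−0.044t) = 0.03374 → t = ln(29.6382)/0.044 = 3.38906/0.044

t ≈ 77.02 years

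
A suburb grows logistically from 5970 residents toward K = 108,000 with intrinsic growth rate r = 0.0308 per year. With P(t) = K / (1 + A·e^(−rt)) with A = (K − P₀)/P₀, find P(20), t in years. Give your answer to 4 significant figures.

A = (108000 − 5970)/5970 = 17.09045
P(20) = 108000 / (1 + 17.09045·e^(−0.0308·20)) = 108000 / (1 + 17.09045·0.540101)
= 108000 / 10.23056 ≈ 10556.6

≈ 10,560 residents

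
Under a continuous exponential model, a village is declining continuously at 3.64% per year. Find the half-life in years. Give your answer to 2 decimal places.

half-life = ln(2) / |r| = 0.69315 / 0.0364

half-life ≈ 19.04 years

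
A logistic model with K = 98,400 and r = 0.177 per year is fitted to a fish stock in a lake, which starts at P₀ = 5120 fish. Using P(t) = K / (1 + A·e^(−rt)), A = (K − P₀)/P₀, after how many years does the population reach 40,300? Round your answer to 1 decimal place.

t ≈ 14.3 years

A = (98400 − 5120)/5120 = 18.21875
40300 = 98400/(1 + 18.21875·e^(−0.177t)) → 1 + 18.21875·e^(−0.177t) = 2.44169
e^(−0.177t) = 0.079132 → t = ln(12.6371)/0.177 = 2.53664/0.177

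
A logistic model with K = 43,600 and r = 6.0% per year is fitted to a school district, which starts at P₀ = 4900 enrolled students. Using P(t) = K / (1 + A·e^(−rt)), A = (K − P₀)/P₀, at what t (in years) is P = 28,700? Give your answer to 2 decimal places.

t ≈ 45.37 years

A = (43600 − 4900)/4900 = 7.89796
28700 = 43600/(1 + 7.89796·e^(−0.06t)) → 1 + 7.89796·e^(−0.06t) = 1.51916
e^(−0.06t) = 0.065734 → t = ln(15.21285)/0.06 = 2.72214/0.06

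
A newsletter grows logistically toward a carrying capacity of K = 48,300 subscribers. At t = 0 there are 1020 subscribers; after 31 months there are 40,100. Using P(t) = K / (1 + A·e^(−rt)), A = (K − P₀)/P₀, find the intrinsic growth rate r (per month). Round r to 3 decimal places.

r ≈ 0.175 per month

A = (48300 − 1020)/1020 = 46.35294
40100 = 48300/(1 + 46.35294·e^(−r·31)) → e^(−31r) = (1.20449 − 1)/46.35294 = 0.004412
r = −ln(0.004412)/31 = 5.42353/31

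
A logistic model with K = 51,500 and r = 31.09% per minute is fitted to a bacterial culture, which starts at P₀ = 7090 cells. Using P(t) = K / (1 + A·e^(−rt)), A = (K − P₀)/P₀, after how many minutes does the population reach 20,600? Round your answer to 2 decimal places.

t ≈ 4.60 minutes

A = (51500 − 7090)/7090 = 6.26375
20600 = 51500/(1 + 6.26375·e^(−0.3109t)) → 1 + 6.26375·e^(−0.3109t) = 2.5
e^(−0.3109t) = 0.239473 → t = ln(4.17583)/0.3109 = 1.42931/0.3109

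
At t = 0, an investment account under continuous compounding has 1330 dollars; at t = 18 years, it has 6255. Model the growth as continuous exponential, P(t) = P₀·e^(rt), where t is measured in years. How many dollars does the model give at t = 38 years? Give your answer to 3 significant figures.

≈ 34,900 dollars

r = ln(6255/1330) / 18 ≈ 0.086011 per year
P(38) = 1330 · e^(0.086011·38) = 1330 · 26.26998 ≈ 34939.07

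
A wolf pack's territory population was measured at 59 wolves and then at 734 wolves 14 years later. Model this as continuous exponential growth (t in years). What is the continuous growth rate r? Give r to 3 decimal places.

734 = 59 · e^(r·14)
e^(14r) = 734/59 = 12.44068
r = ln(12.44068) / 14 = 2.52097 / 14

r ≈ 0.180 per year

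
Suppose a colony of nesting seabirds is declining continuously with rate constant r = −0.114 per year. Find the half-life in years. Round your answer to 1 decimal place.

half-life ≈ 6.1 years

half-life = ln(2) / |r| = 0.69315 / 0.114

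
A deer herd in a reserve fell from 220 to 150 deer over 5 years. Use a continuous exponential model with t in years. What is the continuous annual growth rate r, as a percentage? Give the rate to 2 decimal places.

r ≈ -7.66% per year

150 = 220 · e^(r·5)
e^(5r) = 150/220 = 0.68182
r = ln(0.68182) / 5 = -0.38299 / 5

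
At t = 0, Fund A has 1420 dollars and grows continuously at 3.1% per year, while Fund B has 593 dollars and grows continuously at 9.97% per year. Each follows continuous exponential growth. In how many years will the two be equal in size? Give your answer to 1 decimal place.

1420·e^(0.031t) = 593·e^(0.0997t)
1420/593 = e^((0.0997 − 0.031)t) → ln(2.3946) = 0.0687·t
t = 0.87322 / 0.0687

t ≈ 12.7 years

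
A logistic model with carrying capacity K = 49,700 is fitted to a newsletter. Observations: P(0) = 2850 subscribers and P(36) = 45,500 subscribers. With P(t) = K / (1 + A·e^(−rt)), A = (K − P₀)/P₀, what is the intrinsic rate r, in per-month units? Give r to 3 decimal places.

r ≈ 0.144 per month

A = (49700 − 2850)/2850 = 16.4386
45500 = 49700/(1 + 16.4386·e^(−r·36)) → e^(−36r) = (1.09231 − 1)/16.4386 = 0.005615
r = −ln(0.005615)/36 = 5.18226/36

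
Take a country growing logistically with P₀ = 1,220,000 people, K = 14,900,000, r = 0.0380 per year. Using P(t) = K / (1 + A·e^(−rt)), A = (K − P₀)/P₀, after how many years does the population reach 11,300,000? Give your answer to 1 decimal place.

A = (14900000 − 1220000)/1220000 = 11.21311
11300000 = 14900000/(1 + 11.21311·e^(−0.038t)) → 1 + 11.21311·e^(−0.038t) = 1.31858
e^(−0.038t) = 0.028412 → t = ln(35.19672)/0.038 = 3.56095/0.038

t ≈ 93.7 years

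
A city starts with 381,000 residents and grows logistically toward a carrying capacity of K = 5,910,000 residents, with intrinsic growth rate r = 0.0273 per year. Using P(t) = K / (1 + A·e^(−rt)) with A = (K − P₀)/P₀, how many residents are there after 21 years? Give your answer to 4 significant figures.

≈ 643,800 residents

A = (5910000 − 381000)/381000 = 14.51181
P(21) = 5910000 / (1 + 14.51181·e^(−0.0273·21)) = 5910000 / (1 + 14.51181·0.563662)
= 5910000 / 9.17976 ≈ 643807.65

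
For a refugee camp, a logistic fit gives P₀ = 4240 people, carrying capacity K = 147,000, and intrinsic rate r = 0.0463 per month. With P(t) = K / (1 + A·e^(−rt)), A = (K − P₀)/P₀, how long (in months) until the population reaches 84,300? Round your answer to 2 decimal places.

t ≈ 82.35 months

A = (147000 − 4240)/4240 = 33.66981
84300 = 147000/(1 + 33.66981·e^(−0.0463t)) → 1 + 33.66981·e^(−0.0463t) = 1.74377
e^(−0.0463t) = 0.02209 → t = ln(45.26898)/0.0463 = 3.81262/0.0463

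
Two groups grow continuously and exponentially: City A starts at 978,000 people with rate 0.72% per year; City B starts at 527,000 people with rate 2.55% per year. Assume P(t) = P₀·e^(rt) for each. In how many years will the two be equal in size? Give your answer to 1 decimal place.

t ≈ 33.8 years

978000·e^(0.0072t) = 527000·e^(0.0255t)
978000/527000 = e^((0.0255 − 0.0072)t) → ln(1.85579) = 0.0183·t
t = 0.61831 / 0.0183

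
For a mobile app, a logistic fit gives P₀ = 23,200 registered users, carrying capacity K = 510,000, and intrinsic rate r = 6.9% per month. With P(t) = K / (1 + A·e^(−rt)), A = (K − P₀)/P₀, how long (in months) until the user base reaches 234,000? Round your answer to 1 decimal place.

A = (510000 − 23200)/23200 = 20.98276
234000 = 510000/(1 + 20.98276·e^(−0.069t)) → 1 + 20.98276·e^(−0.069t) = 2.17949
e^(−0.069t) = 0.056212 → t = ln(17.78973)/0.069 = 2.87862/0.069

t ≈ 41.7 months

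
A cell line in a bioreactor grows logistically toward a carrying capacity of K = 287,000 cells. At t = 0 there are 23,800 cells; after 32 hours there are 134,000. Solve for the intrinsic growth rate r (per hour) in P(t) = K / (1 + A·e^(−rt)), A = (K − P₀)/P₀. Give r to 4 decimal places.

r ≈ 0.0710 per hour

A = (287000 − 23800)/23800 = 11.05882
134000 = 287000/(1 + 11.05882·e^(−r·32)) → e^(−32r) = (2.14179 − 1)/11.05882 = 0.103247
r = −ln(0.103247)/32 = 2.27063/32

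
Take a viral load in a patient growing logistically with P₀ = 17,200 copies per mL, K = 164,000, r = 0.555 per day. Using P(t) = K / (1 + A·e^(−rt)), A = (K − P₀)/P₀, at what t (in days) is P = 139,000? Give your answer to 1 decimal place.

A = (164000 − 17200)/17200 = 8.53488
139000 = 164000/(1 + 8.53488·e^(−0.555t)) → 1 + 8.53488·e^(−0.555t) = 1.17986
e^(−0.555t) = 0.021073 → t = ln(47.45395)/0.555 = 3.85976/0.555

t ≈ 7.0 days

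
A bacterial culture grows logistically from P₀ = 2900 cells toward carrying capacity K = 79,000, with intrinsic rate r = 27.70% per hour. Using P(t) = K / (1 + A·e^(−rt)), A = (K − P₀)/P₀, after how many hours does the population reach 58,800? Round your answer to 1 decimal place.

t ≈ 15.7 hours

A = (79000 − 2900)/2900 = 26.24138
58800 = 79000/(1 + 26.24138·e^(−0.277t)) → 1 + 26.24138·e^(−0.277t) = 1.34354
e^(−0.277t) = 0.013091 → t = ln(76.3858)/0.277 = 4.3358/0.277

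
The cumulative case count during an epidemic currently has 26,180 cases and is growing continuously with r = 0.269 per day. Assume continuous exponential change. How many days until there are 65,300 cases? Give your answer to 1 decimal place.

t ≈ 3.4 days

65300 = 26180 · e^(0.269·t)
t = ln(65300/26180) / 0.269 = ln(2.49427) / 0.269 = 0.914 / 0.269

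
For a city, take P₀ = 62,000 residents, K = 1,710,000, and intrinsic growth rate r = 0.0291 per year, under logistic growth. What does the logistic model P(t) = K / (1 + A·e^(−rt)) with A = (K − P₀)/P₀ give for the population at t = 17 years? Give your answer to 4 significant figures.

A = (1710000 − 62000)/62000 = 26.58065
P(17) = 1710000 / (1 + 26.58065·e^(−0.0291·17)) = 1710000 / (1 + 26.58065·0.609754)
= 1710000 / 17.20765 ≈ 99374.41

≈ 99,370 residents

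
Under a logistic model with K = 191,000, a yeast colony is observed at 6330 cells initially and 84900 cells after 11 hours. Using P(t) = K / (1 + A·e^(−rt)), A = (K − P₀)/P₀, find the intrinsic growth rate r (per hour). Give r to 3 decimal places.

A = (191000 − 6330)/6330 = 29.17378
84900 = 191000/(1 + 29.17378·e^(−r·11)) → e^(−11r) = (2.24971 − 1)/29.17378 = 0.042837
r = −ln(0.042837)/11 = 3.15036/11

r ≈ 0.286 per hour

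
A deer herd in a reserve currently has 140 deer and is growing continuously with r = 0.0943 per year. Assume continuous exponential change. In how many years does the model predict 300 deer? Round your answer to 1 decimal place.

t ≈ 8.1 years

300 = 140 · e^(0.0943·t)
t = ln(300/140) / 0.0943 = ln(2.14286) / 0.0943 = 0.76214 / 0.0943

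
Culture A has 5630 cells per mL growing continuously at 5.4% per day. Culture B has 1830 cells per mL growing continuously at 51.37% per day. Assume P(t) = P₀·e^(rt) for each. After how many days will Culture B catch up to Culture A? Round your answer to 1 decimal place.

5630·e^(0.054t) = 1830·e^(0.5137t)
5630/1830 = e^((0.5137 − 0.054)t) → ln(3.0765) = 0.4597·t
t = 1.12379 / 0.4597

t ≈ 2.4 days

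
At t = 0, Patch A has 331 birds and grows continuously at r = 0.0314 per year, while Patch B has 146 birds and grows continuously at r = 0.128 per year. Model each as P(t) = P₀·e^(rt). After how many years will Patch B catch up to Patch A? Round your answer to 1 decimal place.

331·e^(0.0314t) = 146·e^(0.128t)
331/146 = e^((0.128 − 0.0314)t) → ln(2.26712) = 0.0966·t
t = 0.81851 / 0.0966

t ≈ 8.5 years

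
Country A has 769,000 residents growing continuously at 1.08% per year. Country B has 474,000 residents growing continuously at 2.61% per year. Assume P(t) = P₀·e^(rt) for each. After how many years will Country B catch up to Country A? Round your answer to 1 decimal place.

t ≈ 31.6 years

769000·e^(0.0108t) = 474000·e^(0.0261t)
769000/474000 = e^((0.0261 − 0.0108)t) → ln(1.62236) = 0.0153·t
t = 0.48388 / 0.0153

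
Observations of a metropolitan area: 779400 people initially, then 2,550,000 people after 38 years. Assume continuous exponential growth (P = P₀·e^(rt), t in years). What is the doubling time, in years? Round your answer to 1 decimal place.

r = ln(2550000/779400) / 38 = ln(3.27175) / 38 ≈ 0.031193 per year
doubling time = ln 2 / |r| = 0.69315 / 0.031193

doubling time ≈ 22.2 years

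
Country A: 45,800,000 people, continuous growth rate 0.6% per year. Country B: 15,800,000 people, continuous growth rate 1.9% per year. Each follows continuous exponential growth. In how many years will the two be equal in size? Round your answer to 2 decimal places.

t ≈ 81.87 years

45800000·e^(0.006t) = 15800000·e^(0.019t)
45800000/15800000 = e^((0.019 − 0.006)t) → ln(2.89873) = 0.013·t
t = 1.06427 / 0.013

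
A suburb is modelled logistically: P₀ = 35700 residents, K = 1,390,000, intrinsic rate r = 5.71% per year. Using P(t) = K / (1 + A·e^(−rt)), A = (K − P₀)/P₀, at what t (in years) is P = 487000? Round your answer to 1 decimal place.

A = (1390000 − 35700)/35700 = 37.93557
487000 = 1390000/(1 + 37.93557·e^(−0.0571t)) → 1 + 37.93557·e^(−0.0571t) = 2.85421
e^(−0.0571t) = 0.048878 → t = ln(20.45916)/0.0571 = 3.01843/0.0571

t ≈ 52.9 years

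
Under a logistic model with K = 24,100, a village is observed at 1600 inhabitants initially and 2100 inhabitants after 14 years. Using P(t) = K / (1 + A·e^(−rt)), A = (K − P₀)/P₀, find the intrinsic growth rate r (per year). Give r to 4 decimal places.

r ≈ 0.0210 per year

A = (24100 − 1600)/1600 = 14.0625
2100 = 24100/(1 + 14.0625·e^(−r·14)) → e^(−14r) = (11.47619 − 1)/14.0625 = 0.744974
r = −ln(0.744974)/14 = 0.29441/14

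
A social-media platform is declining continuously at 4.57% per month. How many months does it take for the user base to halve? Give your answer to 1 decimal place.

half-life = ln(2) / |r| = 0.69315 / 0.0457

half-life ≈ 15.2 months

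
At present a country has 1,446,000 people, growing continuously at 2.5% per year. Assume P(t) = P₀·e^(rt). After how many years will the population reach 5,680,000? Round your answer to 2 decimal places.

5680000 = 1446000 · e^(0.025·t)
t = ln(5680000/1446000) / 0.025 = ln(3.92808) / 0.025 = 1.36815 / 0.025

t ≈ 54.73 years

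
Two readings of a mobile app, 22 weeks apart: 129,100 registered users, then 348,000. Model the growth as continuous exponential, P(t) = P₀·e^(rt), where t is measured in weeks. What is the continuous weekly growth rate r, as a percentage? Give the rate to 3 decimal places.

348000 = 129100 · e^(r·22)
e^(22r) = 348000/129100 = 2.69558
r = ln(2.69558) / 22 = 0.99162 / 22

r ≈ 4.507% per week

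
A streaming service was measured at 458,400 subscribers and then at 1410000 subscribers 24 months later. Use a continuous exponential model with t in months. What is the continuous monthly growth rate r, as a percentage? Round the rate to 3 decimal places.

r ≈ 4.682% per month

1410000 = 458400 · e^(r·24)
e^(24r) = 1410000/458400 = 3.07592
r = ln(3.07592) / 24 = 1.1236 / 24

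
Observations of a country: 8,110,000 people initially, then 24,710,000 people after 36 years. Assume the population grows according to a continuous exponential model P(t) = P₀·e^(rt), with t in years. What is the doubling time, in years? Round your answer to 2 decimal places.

doubling time ≈ 22.40 years

r = ln(24710000/8110000) / 36 = ln(3.04686) / 36 ≈ 0.030948 per year
doubling time = ln 2 / |r| = 0.69315 / 0.030948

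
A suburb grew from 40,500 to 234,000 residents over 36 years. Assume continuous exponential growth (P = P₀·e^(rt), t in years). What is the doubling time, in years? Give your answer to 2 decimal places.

doubling time ≈ 14.23 years

r = ln(234000/40500) / 36 = ln(5.77778) / 36 ≈ 0.048723 per year
doubling time = ln 2 / |r| = 0.69315 / 0.048723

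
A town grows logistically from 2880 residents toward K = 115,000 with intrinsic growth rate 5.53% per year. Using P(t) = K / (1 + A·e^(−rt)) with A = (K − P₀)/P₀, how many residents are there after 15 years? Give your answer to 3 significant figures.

A = (115000 − 2880)/2880 = 38.93056
P(15) = 115000 / (1 + 38.93056·e^(−0.0553·15)) = 115000 / (1 + 38.93056·0.436267)
= 115000 / 17.98413 ≈ 6394.53

≈ 6,390 residents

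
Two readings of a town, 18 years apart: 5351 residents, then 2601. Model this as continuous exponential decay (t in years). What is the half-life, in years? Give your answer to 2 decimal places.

half-life ≈ 17.30 years

r = ln(2601/5351) / 18 = ln(0.48608) / 18 ≈ -0.040077 per year
half-life = ln 2 / |r| = 0.69315 / 0.040077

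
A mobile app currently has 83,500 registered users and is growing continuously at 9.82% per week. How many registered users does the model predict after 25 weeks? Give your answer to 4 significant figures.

P(25) = 83500 · e^(0.0982·25) = 83500 · e^(2.455)
= 83500 · 11.64643 ≈ 972477.2

≈ 972,500 registered users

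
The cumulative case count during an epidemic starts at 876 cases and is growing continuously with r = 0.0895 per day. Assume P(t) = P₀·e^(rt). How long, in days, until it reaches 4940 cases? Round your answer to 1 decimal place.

t ≈ 19.3 days

4940 = 876 · e^(0.0895·t)
t = ln(4940/876) / 0.0895 = ln(5.63927) / 0.0895 = 1.72975 / 0.0895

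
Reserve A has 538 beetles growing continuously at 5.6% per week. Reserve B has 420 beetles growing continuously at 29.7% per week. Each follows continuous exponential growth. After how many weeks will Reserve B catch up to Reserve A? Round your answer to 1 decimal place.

538·e^(0.056t) = 420·e^(0.297t)
538/420 = e^((0.297 − 0.056)t) → ln(1.28095) = 0.241·t
t = 0.2476 / 0.241

t ≈ 1.0 weeks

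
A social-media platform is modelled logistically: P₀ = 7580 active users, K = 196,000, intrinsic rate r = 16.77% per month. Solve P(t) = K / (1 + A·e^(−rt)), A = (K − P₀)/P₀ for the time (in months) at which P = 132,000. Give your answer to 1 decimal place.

t ≈ 23.5 months

A = (196000 − 7580)/7580 = 24.85752
132000 = 196000/(1 + 24.85752·e^(−0.1677t)) → 1 + 24.85752·e^(−0.1677t) = 1.48485
e^(−0.1677t) = 0.019505 → t = ln(51.26863)/0.1677 = 3.93708/0.1677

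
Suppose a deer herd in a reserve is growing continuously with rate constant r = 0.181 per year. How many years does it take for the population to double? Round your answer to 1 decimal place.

doubling time = ln(2) / |r| = 0.69315 / 0.181

doubling time ≈ 3.8 years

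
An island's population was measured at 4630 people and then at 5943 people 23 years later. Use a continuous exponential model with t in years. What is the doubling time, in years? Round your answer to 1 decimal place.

doubling time ≈ 63.9 years

r = ln(5943/4630) / 23 = ln(1.28359) / 23 ≈ 0.010855 per year
doubling time = ln 2 / |r| = 0.69315 / 0.010855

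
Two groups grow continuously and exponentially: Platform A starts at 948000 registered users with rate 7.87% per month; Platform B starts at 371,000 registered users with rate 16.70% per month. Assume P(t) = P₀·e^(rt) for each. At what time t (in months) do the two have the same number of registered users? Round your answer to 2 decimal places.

t ≈ 10.62 months

948000·e^(0.0787t) = 371000·e^(0.167t)
948000/371000 = e^((0.167 − 0.0787)t) → ln(2.55526) = 0.0883·t
t = 0.93815 / 0.0883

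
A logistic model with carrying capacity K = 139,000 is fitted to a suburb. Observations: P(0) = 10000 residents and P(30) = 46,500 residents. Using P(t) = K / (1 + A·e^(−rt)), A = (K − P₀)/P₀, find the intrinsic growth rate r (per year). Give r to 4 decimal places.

r ≈ 0.0623 per year

A = (139000 − 10000)/10000 = 12.9
46500 = 139000/(1 + 12.9·e^(−r·30)) → e^(−30r) = (2.98925 − 1)/12.9 = 0.154205
r = −ln(0.154205)/30 = 1.86947/30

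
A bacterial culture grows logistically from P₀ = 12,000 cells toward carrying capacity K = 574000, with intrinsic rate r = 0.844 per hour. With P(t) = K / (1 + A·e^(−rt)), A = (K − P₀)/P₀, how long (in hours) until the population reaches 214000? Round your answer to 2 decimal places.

A = (574000 − 12000)/12000 = 46.83333
214000 = 574000/(1 + 46.83333·e^(−0.844t)) → 1 + 46.83333·e^(−0.844t) = 2.68224
e^(−0.844t) = 0.03592 → t = ln(27.83981)/0.844 = 3.32647/0.844

t ≈ 3.94 hours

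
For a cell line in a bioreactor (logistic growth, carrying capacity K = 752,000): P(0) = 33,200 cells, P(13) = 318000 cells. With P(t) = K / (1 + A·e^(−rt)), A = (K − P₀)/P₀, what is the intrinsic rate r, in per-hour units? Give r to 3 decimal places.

A = (752000 − 33200)/33200 = 21.6506
318000 = 752000/(1 + 21.6506·e^(−r·13)) → e^(−13r) = (2.36478 − 1)/21.6506 = 0.063037
r = −ln(0.063037)/13 = 2.76404/13

r ≈ 0.213 per hour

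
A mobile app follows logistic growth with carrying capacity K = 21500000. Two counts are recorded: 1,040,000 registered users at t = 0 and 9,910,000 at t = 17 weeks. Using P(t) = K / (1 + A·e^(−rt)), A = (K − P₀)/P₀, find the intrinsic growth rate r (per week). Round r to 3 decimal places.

A = (21500000 − 1040000)/1040000 = 19.67308
9910000 = 21500000/(1 + 19.67308·e^(−r·17)) → e^(−17r) = (2.16953 − 1)/19.67308 = 0.059448
r = −ln(0.059448)/17 = 2.82265/17

r ≈ 0.166 per week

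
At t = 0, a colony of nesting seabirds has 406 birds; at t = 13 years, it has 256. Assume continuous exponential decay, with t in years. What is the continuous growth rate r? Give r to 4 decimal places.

256 = 406 · e^(r·13)
e^(13r) = 256/406 = 0.63054
r = ln(0.63054) / 13 = -0.46118 / 13

r ≈ -0.0355 per year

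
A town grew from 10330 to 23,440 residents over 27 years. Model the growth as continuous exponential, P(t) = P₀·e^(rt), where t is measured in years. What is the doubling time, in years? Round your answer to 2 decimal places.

doubling time ≈ 22.84 years

r = ln(23440/10330) / 27 = ln(2.26912) / 27 ≈ 0.030348 per year
doubling time = ln 2 / |r| = 0.69315 / 0.030348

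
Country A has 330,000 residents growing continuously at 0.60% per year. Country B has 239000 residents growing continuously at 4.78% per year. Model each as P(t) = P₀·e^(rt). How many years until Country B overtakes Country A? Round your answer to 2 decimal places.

330000·e^(0.006t) = 239000·e^(0.0478t)
330000/239000 = e^((0.0478 − 0.006)t) → ln(1.38075) = 0.0418·t
t = 0.32263 / 0.0418

t ≈ 7.72 years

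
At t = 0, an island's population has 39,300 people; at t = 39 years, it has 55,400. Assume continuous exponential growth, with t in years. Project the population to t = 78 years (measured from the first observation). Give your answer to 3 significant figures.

r = ln(55400/39300) / 39 ≈ 0.008804 per year
P(78) = 39300 · e^(0.008804·78) = 39300 · 1.98717 ≈ 78095.67

≈ 78,100 people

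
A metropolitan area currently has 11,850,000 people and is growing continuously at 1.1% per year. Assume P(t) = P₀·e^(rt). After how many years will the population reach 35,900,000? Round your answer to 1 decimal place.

t ≈ 100.8 years

35900000 = 11850000 · e^(0.011·t)
t = ln(35900000/11850000) / 0.011 = ln(3.02954) / 0.011 = 1.10841 / 0.011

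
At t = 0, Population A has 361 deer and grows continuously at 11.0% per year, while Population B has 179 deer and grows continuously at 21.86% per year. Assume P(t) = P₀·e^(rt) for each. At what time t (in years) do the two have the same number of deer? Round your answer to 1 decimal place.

361·e^(0.11t) = 179·e^(0.2186t)
361/179 = e^((0.2186 − 0.11)t) → ln(2.01676) = 0.1086·t
t = 0.70149 / 0.1086

t ≈ 6.5 years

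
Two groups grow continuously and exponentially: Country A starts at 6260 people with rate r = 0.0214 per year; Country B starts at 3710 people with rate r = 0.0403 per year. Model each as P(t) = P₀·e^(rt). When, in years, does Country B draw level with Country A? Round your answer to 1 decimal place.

6260·e^(0.0214t) = 3710·e^(0.0403t)
6260/3710 = e^((0.0403 − 0.0214)t) → ln(1.68733) = 0.0189·t
t = 0.52315 / 0.0189

t ≈ 27.7 years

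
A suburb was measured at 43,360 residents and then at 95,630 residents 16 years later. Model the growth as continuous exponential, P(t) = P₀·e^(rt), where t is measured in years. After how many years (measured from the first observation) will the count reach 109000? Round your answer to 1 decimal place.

t ≈ 18.6 years

r = ln(95630/43360) / 16 ≈ 0.049434 per year
t = ln(109000/43360) / r = 0.92181 / 0.049434 ≈ 18.647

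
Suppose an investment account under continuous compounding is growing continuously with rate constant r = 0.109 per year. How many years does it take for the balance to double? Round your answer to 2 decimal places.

doubling time = ln(2) / |r| = 0.69315 / 0.109

doubling time ≈ 6.36 years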